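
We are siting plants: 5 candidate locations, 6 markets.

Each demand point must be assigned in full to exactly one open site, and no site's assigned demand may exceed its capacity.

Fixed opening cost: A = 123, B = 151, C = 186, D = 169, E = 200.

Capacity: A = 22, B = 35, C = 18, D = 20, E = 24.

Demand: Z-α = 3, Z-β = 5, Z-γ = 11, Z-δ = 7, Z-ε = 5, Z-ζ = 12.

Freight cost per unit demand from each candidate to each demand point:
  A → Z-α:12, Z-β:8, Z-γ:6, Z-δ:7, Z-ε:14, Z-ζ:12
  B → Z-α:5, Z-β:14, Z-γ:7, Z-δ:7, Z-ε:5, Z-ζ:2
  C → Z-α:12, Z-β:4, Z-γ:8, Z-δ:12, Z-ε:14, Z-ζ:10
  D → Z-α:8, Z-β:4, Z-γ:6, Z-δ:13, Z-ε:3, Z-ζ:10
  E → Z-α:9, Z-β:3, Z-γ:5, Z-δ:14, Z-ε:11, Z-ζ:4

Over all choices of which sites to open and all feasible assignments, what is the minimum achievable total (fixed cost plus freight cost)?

493

Open {A, B}; cheapest assignment that respects the capacities:
  A (cap 22, load 16): Z-β, Z-γ — cost 5×8 + 11×6 = 106
  B (cap 35, load 27): Z-α, Z-δ, Z-ε, Z-ζ — cost 3×5 + 7×7 + 5×5 + 12×2 = 113
  Shipping 219, fixed 274 → total 493.
  Any other capacity-feasible assignment to {A, B} ships for at least 219.
Compare {B, D}: its best feasible assignment gives total 519.
Compare {B, E}: its best feasible assignment gives total 534.
Every other set of open sites that can feasibly serve all demand totals ≥ 519 even under its best assignment. Minimum: 493.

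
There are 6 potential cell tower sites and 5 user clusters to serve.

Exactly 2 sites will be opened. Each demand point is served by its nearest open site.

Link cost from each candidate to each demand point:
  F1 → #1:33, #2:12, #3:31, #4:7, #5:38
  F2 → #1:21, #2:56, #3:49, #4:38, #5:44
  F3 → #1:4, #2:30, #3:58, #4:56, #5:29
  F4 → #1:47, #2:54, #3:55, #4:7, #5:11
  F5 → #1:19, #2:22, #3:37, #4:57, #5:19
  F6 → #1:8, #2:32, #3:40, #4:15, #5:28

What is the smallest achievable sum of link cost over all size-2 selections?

83

Open {F1, F3}.
  #1→F3 4, #2→F1 12, #3→F1 31, #4→F1 7, #5→F3 29  ⇒ total 83.
Compare {F1, F6}: total 86.
Compare {F1, F5}: total 88.
No size-2 selection does better; minimum is 83.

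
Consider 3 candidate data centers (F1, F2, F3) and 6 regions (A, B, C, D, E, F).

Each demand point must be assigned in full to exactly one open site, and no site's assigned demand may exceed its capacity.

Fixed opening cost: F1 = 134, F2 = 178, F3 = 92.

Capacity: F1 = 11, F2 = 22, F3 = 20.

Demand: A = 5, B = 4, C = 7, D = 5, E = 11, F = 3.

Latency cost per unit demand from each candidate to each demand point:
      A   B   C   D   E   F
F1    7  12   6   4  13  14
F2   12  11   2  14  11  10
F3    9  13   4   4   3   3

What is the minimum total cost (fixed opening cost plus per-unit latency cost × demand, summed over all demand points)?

450

Open {F2, F3}; cheapest assignment that respects the capacities:
  F2 (cap 22, load 16): A, B, C — cost 5×12 + 4×11 + 7×2 = 118
  F3 (cap 20, load 19): D, E, F — cost 5×4 + 11×3 + 3×3 = 62
  Shipping 180, fixed 270 → total 450.
  Any other capacity-feasible assignment to {F2, F3} ships for at least 180.
Compare {F1, F2, F3}: its best feasible assignment gives total 559.
Every other set of open sites that can feasibly serve all demand totals ≥ 559 even under its best assignment. Minimum: 450.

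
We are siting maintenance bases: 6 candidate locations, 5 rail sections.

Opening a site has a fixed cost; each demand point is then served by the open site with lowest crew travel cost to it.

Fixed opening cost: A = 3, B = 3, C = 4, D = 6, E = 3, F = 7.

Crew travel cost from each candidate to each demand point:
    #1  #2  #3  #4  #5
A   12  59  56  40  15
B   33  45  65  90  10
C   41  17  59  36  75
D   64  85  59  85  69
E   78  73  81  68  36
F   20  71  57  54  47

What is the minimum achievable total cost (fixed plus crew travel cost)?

141

Open {A, B, C}: assign each demand point to its cheapest open site.
  #1→A 12, #2→C 17, #3→A 56, #4→C 36, #5→B 10
  crew travel cost 131, fixed 10 → total 141.
Compare {A, C}: crew travel cost 136 + fixed 7 = 143.
Compare {A, B, C, E}: crew travel cost 131 + fixed 13 = 144.
Compare {A, C, E}: crew travel cost 136 + fixed 10 = 146.
All other subsets cost ≥ 143. Minimum total cost: 141.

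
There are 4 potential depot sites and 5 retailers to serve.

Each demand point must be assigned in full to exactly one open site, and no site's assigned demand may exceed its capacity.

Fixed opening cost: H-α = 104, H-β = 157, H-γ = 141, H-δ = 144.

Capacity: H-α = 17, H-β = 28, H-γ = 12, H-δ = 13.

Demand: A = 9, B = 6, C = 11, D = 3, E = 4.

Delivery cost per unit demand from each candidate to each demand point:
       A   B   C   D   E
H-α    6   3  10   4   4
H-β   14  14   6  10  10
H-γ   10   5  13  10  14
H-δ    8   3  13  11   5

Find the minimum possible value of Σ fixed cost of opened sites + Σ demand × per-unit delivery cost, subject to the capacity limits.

469

Open {H-α, H-β}; cheapest assignment that respects the capacities:
  H-α (cap 17, load 15): A, B — cost 9×6 + 6×3 = 72
  H-β (cap 28, load 18): C, D, E — cost 11×6 + 3×10 + 4×10 = 136
  Shipping 208, fixed 261 → total 469.
  Any other capacity-feasible assignment to {H-α, H-β} ships for at least 208.
Compare {H-β, H-δ}: its best feasible assignment gives total 561.
Compare {H-α, H-β, H-δ}: its best feasible assignment gives total 571.
Every other set of open sites that can feasibly serve all demand totals ≥ 561 even under its best assignment. Minimum: 469.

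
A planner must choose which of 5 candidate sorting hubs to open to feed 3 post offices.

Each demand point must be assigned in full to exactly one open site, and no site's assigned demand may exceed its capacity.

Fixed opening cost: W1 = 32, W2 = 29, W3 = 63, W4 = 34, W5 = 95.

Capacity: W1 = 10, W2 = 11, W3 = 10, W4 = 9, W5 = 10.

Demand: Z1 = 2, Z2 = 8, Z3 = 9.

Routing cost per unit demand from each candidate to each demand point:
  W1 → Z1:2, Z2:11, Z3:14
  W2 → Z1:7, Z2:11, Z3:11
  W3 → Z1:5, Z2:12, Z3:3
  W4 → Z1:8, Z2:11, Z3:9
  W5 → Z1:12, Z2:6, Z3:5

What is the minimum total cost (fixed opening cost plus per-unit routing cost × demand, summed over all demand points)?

Open {W1, W3}; cheapest assignment that respects the capacities:
  W1 (cap 10, load 10): Z1, Z2 — cost 2×2 + 8×11 = 92
  W3 (cap 10, load 9): Z3 — cost 9×3 = 27
  Shipping 119, fixed 95 → total 214.
  Any other capacity-feasible assignment to {W1, W3} ships for at least 119.
Compare {W2, W3}: its best feasible assignment gives total 221.
Compare {W1, W4}: its best feasible assignment gives total 239.
Every other set of open sites that can feasibly serve all demand totals ≥ 221 even under its best assignment. Minimum: 214.

214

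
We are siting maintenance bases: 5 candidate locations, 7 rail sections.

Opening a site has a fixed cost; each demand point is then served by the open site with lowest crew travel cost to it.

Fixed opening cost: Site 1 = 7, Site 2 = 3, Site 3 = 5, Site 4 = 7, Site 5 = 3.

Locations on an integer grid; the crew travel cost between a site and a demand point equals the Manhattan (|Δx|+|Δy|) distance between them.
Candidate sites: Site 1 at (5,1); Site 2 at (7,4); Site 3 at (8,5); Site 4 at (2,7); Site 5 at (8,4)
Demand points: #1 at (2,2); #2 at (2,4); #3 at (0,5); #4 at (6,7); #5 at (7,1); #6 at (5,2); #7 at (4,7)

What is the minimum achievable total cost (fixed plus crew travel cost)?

34

Open {Site 1, Site 4}: assign each demand point to its cheapest open site.
  #1→Site 1 4, #2→Site 4 3, #3→Site 4 4, #4→Site 4 4, #5→Site 1 2, #6→Site 1 1, #7→Site 4 2
  crew travel cost 20, fixed 14 → total 34.
Compare {Site 2, Site 4}: crew travel cost 25 + fixed 10 = 35.
Compare {Site 4, Site 5}: crew travel cost 27 + fixed 10 = 37.
Compare {Site 1, Site 2, Site 4}: crew travel cost 20 + fixed 17 = 37.
All other subsets cost ≥ 35. Minimum total cost: 34.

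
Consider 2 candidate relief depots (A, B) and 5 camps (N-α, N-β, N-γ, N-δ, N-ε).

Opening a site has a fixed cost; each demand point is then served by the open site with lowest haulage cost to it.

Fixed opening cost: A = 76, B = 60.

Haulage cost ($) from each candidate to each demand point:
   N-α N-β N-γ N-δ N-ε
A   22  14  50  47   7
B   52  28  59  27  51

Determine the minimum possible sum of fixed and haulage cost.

Open {A}: assign each demand point to its cheapest open site.
  N-α→A 22, N-β→A 14, N-γ→A 50, N-δ→A 47, N-ε→A 7
  haulage cost 140, fixed 76 → total 216.
Compare {A, B}: haulage cost 120 + fixed 136 = 256.
Compare {B}: haulage cost 217 + fixed 60 = 277.

216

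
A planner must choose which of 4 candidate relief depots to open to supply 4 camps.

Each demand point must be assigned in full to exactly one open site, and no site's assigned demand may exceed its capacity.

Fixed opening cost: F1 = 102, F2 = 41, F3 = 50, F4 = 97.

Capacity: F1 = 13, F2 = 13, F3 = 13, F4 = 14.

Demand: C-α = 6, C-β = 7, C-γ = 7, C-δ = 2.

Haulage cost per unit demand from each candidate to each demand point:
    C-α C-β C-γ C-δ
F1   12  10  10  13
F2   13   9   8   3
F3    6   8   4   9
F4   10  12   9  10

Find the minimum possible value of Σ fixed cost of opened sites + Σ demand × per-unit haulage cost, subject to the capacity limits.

224

Open {F2, F3}; cheapest assignment that respects the capacities:
  F2 (cap 13, load 9): C-β, C-δ — cost 7×9 + 2×3 = 69
  F3 (cap 13, load 13): C-α, C-γ — cost 6×6 + 7×4 = 64
  Shipping 133, fixed 91 → total 224.
  Any other capacity-feasible assignment to {F2, F3} ships for at least 133.
Compare {F1, F3}: its best feasible assignment gives total 312.
Compare {F3, F4}: its best feasible assignment gives total 315.
Every other set of open sites that can feasibly serve all demand totals ≥ 312 even under its best assignment. Minimum: 224.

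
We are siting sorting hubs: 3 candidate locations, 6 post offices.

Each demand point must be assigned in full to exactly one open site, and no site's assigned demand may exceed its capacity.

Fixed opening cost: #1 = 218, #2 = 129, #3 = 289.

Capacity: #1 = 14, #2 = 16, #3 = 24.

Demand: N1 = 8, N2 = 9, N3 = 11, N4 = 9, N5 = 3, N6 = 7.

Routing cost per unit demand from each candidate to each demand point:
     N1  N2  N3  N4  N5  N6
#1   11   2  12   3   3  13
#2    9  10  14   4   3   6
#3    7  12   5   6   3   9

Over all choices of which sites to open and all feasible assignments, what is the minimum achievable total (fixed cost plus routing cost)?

852

Open {#1, #2, #3}; cheapest assignment that respects the capacities:
  #1 (cap 14, load 12): N2, N5 — cost 9×2 + 3×3 = 27
  #2 (cap 16, load 16): N4, N6 — cost 9×4 + 7×6 = 78
  #3 (cap 24, load 19): N1, N3 — cost 8×7 + 11×5 = 111
  Shipping 216, fixed 636 → total 852.
  Any other capacity-feasible assignment to {#1, #2, #3} ships for at least 216.
Total demand is 47 and no other set of sites has combined capacity ≥ 47, so {#1, #2, #3} is the only feasible choice of open sites. Minimum: 852.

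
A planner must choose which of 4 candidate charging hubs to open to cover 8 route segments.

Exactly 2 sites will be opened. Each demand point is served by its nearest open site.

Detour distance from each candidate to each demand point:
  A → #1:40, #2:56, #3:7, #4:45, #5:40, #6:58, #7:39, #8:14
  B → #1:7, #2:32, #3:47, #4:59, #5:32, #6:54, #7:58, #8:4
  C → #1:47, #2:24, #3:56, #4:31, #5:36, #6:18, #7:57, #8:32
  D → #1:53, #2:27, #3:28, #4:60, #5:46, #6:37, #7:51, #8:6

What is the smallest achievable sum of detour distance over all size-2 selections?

209

Open {A, C}.
  #1→A 40, #2→C 24, #3→A 7, #4→C 31, #5→C 36, #6→C 18, #7→A 39, #8→A 14  ⇒ total 209.
Compare {A, B}: total 220.
Compare {B, C}: total 220.
No size-2 selection does better; minimum is 209.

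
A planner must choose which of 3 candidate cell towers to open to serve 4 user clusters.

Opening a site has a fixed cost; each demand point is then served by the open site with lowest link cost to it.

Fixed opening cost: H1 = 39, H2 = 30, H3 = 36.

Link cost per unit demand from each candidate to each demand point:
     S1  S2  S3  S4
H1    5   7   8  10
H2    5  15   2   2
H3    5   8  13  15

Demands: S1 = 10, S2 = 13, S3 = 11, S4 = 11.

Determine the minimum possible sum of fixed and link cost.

Open {H1, H2}: assign each demand point to its cheapest open site.
  S1→H1 10×5=50, S2→H1 13×7=91, S3→H2 11×2=22, S4→H2 11×2=22
  link cost 185, fixed 69 → total 254.
Compare {H2, H3}: link cost 198 + fixed 66 = 264.
Compare {H1, H2, H3}: link cost 185 + fixed 105 = 290.
Compare {H2}: link cost 289 + fixed 30 = 319.
All other subsets cost ≥ 264. Minimum total cost: 254.

254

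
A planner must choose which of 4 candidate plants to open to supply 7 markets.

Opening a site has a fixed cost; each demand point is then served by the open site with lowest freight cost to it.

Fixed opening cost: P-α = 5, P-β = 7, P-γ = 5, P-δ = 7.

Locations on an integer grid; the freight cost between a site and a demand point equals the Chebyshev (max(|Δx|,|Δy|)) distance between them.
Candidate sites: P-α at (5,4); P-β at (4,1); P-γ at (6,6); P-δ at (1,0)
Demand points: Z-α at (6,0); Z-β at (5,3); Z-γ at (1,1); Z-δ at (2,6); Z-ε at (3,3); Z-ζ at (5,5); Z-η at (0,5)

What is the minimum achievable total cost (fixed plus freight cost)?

25

Open {P-α}: assign each demand point to its cheapest open site.
  Z-α→P-α 4, Z-β→P-α 1, Z-γ→P-α 4, Z-δ→P-α 3, Z-ε→P-α 2, Z-ζ→P-α 1, Z-η→P-α 5
  freight cost 20, fixed 5 → total 25.
Compare {P-α, P-β}: freight cost 16 + fixed 12 = 28.
Compare {P-β}: freight cost 22 + fixed 7 = 29.
Compare {P-α, P-δ}: freight cost 17 + fixed 12 = 29.
All other subsets cost ≥ 28. Minimum total cost: 25.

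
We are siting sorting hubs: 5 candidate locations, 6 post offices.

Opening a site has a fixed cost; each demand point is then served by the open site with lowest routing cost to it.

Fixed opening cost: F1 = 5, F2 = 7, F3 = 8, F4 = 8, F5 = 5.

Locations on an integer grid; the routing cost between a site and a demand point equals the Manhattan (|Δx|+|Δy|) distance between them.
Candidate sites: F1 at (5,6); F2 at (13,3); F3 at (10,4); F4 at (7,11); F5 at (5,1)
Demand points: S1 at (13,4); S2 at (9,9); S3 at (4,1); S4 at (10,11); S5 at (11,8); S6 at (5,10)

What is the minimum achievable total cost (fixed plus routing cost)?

Open {F2, F4, F5}: assign each demand point to its cheapest open site.
  S1→F2 1, S2→F4 4, S3→F5 1, S4→F4 3, S5→F2 7, S6→F4 3
  routing cost 19, fixed 20 → total 39.
Compare {F3, F4, F5}: routing cost 19 + fixed 21 = 40.
Compare {F4, F5}: routing cost 29 + fixed 13 = 42.
Compare {F3, F4}: routing cost 27 + fixed 16 = 43.
All other subsets cost ≥ 40. Minimum total cost: 39.

39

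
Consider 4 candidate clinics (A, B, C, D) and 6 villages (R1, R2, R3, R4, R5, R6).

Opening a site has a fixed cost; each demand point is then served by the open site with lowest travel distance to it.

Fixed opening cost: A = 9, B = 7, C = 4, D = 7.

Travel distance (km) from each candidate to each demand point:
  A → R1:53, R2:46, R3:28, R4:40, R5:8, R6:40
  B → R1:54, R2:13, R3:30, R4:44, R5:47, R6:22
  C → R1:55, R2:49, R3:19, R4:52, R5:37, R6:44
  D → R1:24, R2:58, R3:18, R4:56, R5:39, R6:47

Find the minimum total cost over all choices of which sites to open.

148

Open {A, B, D}: assign each demand point to its cheapest open site.
  R1→D 24, R2→B 13, R3→D 18, R4→A 40, R5→A 8, R6→B 22
  travel distance 125, fixed 23 → total 148.
Compare {A, B, C, D}: travel distance 125 + fixed 27 = 152.
Compare {B, D}: travel distance 160 + fixed 14 = 174.
Compare {A, B, C}: travel distance 155 + fixed 20 = 175.
All other subsets cost ≥ 152. Minimum total cost: 148.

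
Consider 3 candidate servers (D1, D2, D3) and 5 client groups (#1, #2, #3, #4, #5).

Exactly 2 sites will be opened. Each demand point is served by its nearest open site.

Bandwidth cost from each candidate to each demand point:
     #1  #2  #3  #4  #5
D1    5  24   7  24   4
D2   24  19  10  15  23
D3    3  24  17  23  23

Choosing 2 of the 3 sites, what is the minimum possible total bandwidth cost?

Open {D1, D2}.
  #1→D1 5, #2→D2 19, #3→D1 7, #4→D2 15, #5→D1 4  ⇒ total 50.
Compare {D1, D3}: total 61.
Compare {D2, D3}: total 70.

50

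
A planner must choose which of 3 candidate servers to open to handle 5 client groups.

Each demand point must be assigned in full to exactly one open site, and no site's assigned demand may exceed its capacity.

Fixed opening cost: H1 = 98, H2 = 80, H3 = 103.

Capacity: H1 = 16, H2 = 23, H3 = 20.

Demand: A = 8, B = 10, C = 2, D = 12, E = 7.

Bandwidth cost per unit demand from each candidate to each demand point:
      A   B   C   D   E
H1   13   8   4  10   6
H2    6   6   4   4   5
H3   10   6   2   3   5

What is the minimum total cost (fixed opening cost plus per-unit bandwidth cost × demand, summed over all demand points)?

370

Open {H2, H3}; cheapest assignment that respects the capacities:
  H2 (cap 23, load 20): A, B, C — cost 8×6 + 10×6 + 2×4 = 116
  H3 (cap 20, load 19): D, E — cost 12×3 + 7×5 = 71
  Shipping 187, fixed 183 → total 370.
  Any other capacity-feasible assignment to {H2, H3} ships for at least 187.
Compare {H1, H2, H3}: its best feasible assignment gives total 468.
Every other set of open sites that can feasibly serve all demand totals ≥ 468 even under its best assignment. Minimum: 370.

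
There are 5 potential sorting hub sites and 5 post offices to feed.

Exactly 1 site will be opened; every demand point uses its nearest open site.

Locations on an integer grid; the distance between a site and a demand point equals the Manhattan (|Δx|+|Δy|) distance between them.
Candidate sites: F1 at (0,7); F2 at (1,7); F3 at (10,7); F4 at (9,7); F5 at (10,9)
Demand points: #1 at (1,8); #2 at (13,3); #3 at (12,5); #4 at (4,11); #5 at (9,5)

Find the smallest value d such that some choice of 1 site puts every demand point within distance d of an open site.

Open {F4}.
  Farthest demand point is #1 at distance 9 (to F4); all others are ≤ 9.
With {F3} the worst case is 10.
With {F5} the worst case is 10.
No size-1 selection achieves below 9.

9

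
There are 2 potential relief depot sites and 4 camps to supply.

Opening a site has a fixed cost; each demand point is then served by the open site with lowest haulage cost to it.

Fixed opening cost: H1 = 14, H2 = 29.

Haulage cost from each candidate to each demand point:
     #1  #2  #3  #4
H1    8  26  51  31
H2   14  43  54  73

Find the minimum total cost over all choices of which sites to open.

130

Open {H1}: assign each demand point to its cheapest open site.
  #1→H1 8, #2→H1 26, #3→H1 51, #4→H1 31
  haulage cost 116, fixed 14 → total 130.
Compare {H1, H2}: haulage cost 116 + fixed 43 = 159.
Compare {H2}: haulage cost 184 + fixed 29 = 213.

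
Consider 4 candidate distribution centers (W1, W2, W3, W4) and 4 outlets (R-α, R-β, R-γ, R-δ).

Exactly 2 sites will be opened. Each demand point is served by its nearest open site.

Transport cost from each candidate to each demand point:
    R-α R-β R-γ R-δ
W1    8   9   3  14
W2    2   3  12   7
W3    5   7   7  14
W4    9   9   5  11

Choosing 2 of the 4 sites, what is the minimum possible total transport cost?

Open {W1, W2}.
  R-α→W2 2, R-β→W2 3, R-γ→W1 3, R-δ→W2 7  ⇒ total 15.
Compare {W2, W4}: total 17.
Compare {W2, W3}: total 19.
No size-2 selection does better; minimum is 15.

15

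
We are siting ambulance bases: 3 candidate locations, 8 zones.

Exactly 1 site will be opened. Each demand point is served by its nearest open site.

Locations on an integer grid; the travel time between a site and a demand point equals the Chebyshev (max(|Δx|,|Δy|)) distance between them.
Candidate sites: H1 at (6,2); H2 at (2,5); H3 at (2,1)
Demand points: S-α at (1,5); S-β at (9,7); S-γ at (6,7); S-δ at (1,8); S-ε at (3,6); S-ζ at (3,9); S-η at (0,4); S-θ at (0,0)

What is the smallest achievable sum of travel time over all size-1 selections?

Open {H2}.
  S-α→H2 1, S-β→H2 7, S-γ→H2 4, S-δ→H2 3, S-ε→H2 1, S-ζ→H2 4, S-η→H2 2, S-θ→H2 5  ⇒ total 27.
Compare {H3}: total 42.
Compare {H1}: total 44.

27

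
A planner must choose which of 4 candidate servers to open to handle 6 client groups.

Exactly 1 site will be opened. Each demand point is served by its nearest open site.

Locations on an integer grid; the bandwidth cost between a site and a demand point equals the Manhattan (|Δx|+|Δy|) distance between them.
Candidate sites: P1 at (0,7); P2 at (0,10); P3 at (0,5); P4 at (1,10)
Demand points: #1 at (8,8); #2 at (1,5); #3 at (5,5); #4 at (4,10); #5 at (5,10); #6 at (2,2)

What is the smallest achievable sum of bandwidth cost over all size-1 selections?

39

Open {P4}.
  #1→P4 9, #2→P4 5, #3→P4 9, #4→P4 3, #5→P4 4, #6→P4 9  ⇒ total 39.
Compare {P1}: total 41.
Compare {P3}: total 41.
No size-1 selection does better; minimum is 39.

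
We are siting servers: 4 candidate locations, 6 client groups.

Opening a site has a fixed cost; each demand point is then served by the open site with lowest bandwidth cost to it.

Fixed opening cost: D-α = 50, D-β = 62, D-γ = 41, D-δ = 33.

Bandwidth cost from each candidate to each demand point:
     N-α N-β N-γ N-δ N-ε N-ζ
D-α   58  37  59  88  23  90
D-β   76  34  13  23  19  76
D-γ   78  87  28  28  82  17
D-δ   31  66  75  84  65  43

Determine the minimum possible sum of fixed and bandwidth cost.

258

Open {D-β, D-δ}: assign each demand point to its cheapest open site.
  N-α→D-δ 31, N-β→D-β 34, N-γ→D-β 13, N-δ→D-β 23, N-ε→D-β 19, N-ζ→D-δ 43
  bandwidth cost 163, fixed 95 → total 258.
Compare {D-β, D-γ, D-δ}: bandwidth cost 137 + fixed 136 = 273.
Compare {D-α, D-γ}: bandwidth cost 191 + fixed 91 = 282.
Compare {D-β, D-γ}: bandwidth cost 182 + fixed 103 = 285.
All other subsets cost ≥ 273. Minimum total cost: 258.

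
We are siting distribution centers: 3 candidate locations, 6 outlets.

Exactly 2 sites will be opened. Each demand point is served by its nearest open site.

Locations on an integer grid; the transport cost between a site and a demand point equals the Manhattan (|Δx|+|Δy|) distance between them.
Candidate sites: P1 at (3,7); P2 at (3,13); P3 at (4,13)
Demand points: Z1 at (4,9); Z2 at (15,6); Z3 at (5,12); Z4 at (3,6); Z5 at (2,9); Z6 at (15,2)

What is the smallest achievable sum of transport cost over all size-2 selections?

39

Open {P1, P3}.
  Z1→P1 3, Z2→P1 13, Z3→P3 2, Z4→P1 1, Z5→P1 3, Z6→P1 17  ⇒ total 39.
Compare {P1, P2}: total 40.
Compare {P2, P3}: total 58.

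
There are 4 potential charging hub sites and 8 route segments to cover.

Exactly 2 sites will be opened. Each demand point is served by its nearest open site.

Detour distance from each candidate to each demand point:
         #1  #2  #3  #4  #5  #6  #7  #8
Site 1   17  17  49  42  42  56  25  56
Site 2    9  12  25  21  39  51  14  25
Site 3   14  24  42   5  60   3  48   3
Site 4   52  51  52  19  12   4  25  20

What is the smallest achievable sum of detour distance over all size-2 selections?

110

Open {Site 2, Site 3}.
  #1→Site 2 9, #2→Site 2 12, #3→Site 2 25, #4→Site 3 5, #5→Site 2 39, #6→Site 3 3, #7→Site 2 14, #8→Site 3 3  ⇒ total 110.
Compare {Site 2, Site 4}: total 115.
Compare {Site 3, Site 4}: total 128.
No size-2 selection does better; minimum is 110.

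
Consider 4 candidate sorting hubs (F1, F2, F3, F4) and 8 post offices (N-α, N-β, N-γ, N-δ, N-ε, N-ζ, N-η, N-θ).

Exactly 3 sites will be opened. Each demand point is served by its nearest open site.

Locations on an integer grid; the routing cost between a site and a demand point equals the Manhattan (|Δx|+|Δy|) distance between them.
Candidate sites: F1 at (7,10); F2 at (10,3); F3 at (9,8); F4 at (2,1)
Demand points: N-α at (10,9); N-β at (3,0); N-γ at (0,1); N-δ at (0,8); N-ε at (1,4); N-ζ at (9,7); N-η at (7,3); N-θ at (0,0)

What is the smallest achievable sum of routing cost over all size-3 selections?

Open {F2, F3, F4}.
  N-α→F3 2, N-β→F4 2, N-γ→F4 2, N-δ→F3 9, N-ε→F4 4, N-ζ→F3 1, N-η→F2 3, N-θ→F4 3  ⇒ total 26.
Compare {F1, F3, F4}: total 30.
Compare {F1, F2, F4}: total 32.
No size-3 selection does better; minimum is 26.

26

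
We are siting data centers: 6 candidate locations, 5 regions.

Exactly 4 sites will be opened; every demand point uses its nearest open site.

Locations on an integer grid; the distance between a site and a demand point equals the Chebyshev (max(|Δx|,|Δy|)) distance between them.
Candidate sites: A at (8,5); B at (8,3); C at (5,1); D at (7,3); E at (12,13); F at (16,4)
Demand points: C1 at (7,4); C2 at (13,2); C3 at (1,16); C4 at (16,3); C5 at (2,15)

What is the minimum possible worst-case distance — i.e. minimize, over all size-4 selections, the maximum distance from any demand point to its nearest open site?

Open {A, B, C, D}.
  Farthest demand point is C3 at distance 11 (to A); all others are ≤ 11.
With {A, B, C, E} the worst case is 11.
With {A, B, C, F} the worst case is 11.
No size-4 selection achieves below 11.

11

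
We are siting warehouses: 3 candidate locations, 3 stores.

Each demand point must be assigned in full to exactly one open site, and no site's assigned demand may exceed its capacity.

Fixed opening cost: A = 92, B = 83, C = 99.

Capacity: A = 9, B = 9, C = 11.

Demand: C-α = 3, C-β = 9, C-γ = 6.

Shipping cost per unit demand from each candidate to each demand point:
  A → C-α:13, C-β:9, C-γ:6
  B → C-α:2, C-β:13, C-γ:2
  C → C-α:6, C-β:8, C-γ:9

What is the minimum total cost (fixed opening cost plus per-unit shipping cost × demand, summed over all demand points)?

272

Open {B, C}; cheapest assignment that respects the capacities:
  B (cap 9, load 9): C-α, C-γ — cost 3×2 + 6×2 = 18
  C (cap 11, load 9): C-β — cost 9×8 = 72
  Shipping 90, fixed 182 → total 272.
  Any other capacity-feasible assignment to {B, C} ships for at least 90.
Compare {A, B}: its best feasible assignment gives total 274.
Compare {A, C}: its best feasible assignment gives total 338.
Every other set of open sites that can feasibly serve all demand totals ≥ 274 even under its best assignment. Minimum: 272.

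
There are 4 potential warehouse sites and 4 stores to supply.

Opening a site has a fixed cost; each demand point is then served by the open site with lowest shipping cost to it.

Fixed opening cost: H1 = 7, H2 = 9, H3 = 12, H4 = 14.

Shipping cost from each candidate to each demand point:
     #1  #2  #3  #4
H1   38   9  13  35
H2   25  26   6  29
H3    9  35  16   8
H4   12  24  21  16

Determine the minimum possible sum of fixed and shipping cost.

58

Open {H1, H3}: assign each demand point to its cheapest open site.
  #1→H3 9, #2→H1 9, #3→H1 13, #4→H3 8
  shipping cost 39, fixed 19 → total 58.
Compare {H1, H2, H3}: shipping cost 32 + fixed 28 = 60.
Compare {H2, H3}: shipping cost 49 + fixed 21 = 70.
Compare {H1, H4}: shipping cost 50 + fixed 21 = 71.
All other subsets cost ≥ 60. Minimum total cost: 58.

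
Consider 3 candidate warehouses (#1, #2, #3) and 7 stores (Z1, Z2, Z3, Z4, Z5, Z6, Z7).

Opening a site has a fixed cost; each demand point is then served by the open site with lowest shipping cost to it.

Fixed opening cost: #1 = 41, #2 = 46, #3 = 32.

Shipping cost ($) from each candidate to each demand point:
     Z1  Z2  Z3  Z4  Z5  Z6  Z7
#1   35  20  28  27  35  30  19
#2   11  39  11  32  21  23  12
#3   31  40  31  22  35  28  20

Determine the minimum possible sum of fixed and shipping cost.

Open {#2}: assign each demand point to its cheapest open site.
  Z1→#2 11, Z2→#2 39, Z3→#2 11, Z4→#2 32, Z5→#2 21, Z6→#2 23, Z7→#2 12
  shipping cost 149, fixed 46 → total 195.
Compare {#1, #2}: shipping cost 125 + fixed 87 = 212.
Compare {#2, #3}: shipping cost 139 + fixed 78 = 217.
Compare {#1}: shipping cost 194 + fixed 41 = 235.
All other subsets cost ≥ 212. Minimum total cost: 195.

195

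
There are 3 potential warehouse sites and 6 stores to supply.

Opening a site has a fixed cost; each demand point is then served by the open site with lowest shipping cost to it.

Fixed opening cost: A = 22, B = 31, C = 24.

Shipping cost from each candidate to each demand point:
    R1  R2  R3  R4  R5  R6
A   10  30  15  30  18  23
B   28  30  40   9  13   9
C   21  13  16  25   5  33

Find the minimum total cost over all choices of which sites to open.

128

Open {B, C}: assign each demand point to its cheapest open site.
  R1→C 21, R2→C 13, R3→C 16, R4→B 9, R5→C 5, R6→B 9
  shipping cost 73, fixed 55 → total 128.
Compare {C}: shipping cost 113 + fixed 24 = 137.
Compare {A, C}: shipping cost 91 + fixed 46 = 137.
Compare {A, B, C}: shipping cost 61 + fixed 77 = 138.
All other subsets cost ≥ 137. Minimum total cost: 128.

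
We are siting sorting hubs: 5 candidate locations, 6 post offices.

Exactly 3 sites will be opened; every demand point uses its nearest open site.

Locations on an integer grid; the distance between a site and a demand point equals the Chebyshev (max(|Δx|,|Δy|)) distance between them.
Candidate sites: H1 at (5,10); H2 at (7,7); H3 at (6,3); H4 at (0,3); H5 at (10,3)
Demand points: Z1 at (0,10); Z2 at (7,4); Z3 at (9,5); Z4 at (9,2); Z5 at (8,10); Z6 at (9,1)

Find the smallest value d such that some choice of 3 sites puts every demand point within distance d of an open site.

5

Open {H1, H2, H3}.
  Farthest demand point is Z1 at distance 5 (to H1); all others are ≤ 5.
With {H1, H2, H5} the worst case is 5.
With {H1, H3, H4} the worst case is 5.
No size-3 selection achieves below 5.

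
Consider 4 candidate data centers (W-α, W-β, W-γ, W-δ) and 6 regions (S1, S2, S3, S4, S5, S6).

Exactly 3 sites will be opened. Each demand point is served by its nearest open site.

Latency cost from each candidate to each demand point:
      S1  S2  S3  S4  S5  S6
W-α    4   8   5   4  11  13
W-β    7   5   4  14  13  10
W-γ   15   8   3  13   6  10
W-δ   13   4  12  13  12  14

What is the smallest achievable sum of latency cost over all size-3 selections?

31

Open {W-α, W-γ, W-δ}.
  S1→W-α 4, S2→W-δ 4, S3→W-γ 3, S4→W-α 4, S5→W-γ 6, S6→W-γ 10  ⇒ total 31.
Compare {W-α, W-β, W-γ}: total 32.
Compare {W-α, W-β, W-δ}: total 37.
No size-3 selection does better; minimum is 31.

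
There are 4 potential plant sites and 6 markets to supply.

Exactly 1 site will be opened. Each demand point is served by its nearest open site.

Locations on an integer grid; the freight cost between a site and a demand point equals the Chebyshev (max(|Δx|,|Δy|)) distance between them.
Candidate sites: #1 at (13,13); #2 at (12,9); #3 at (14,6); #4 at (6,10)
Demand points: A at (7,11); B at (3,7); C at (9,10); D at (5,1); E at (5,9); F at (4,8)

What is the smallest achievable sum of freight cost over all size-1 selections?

19

Open {#4}.
  A→#4 1, B→#4 3, C→#4 3, D→#4 9, E→#4 1, F→#4 2  ⇒ total 19.
Compare {#2}: total 40.
Compare {#1}: total 49.
No size-1 selection does better; minimum is 19.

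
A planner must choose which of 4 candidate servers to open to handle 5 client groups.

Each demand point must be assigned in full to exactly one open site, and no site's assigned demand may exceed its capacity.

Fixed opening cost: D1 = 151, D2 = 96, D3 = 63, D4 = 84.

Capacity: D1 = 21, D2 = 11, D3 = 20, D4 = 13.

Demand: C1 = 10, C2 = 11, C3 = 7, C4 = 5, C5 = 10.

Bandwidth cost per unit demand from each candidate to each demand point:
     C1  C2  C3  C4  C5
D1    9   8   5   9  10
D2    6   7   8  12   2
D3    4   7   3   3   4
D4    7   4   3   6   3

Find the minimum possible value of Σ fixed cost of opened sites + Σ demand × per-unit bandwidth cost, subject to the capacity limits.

Open {D2, D3, D4}; cheapest assignment that respects the capacities:
  D2 (cap 11, load 11): C2 — cost 11×7 = 77
  D3 (cap 20, load 20): C1, C5 — cost 10×4 + 10×4 = 80
  D4 (cap 13, load 12): C3, C4 — cost 7×3 + 5×6 = 51
  Shipping 208, fixed 243 → total 451.
  Any other capacity-feasible assignment to {D2, D3, D4} ships for at least 208.
Compare {D1, D3, D4}: its best feasible assignment gives total 502.
Compare {D1, D2, D3}: its best feasible assignment gives total 508.
Every other set of open sites that can feasibly serve all demand totals ≥ 502 even under its best assignment. Minimum: 451.

451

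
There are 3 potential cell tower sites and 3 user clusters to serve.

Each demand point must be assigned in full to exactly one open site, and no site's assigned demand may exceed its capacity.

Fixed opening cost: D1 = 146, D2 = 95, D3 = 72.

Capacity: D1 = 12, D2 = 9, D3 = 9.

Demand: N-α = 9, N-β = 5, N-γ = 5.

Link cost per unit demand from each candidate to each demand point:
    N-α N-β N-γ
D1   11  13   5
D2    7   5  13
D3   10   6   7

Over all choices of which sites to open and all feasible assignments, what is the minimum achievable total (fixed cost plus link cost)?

Open {D1, D2}; cheapest assignment that respects the capacities:
  D1 (cap 12, load 10): N-β, N-γ — cost 5×13 + 5×5 = 90
  D2 (cap 9, load 9): N-α — cost 9×7 = 63
  Shipping 153, fixed 241 → total 394.
  Any other capacity-feasible assignment to {D1, D2} ships for at least 153.
Compare {D1, D3}: its best feasible assignment gives total 398.
Compare {D1, D2, D3}: its best feasible assignment gives total 431.
Every other set of open sites that can feasibly serve all demand totals ≥ 398 even under its best assignment. Minimum: 394.

394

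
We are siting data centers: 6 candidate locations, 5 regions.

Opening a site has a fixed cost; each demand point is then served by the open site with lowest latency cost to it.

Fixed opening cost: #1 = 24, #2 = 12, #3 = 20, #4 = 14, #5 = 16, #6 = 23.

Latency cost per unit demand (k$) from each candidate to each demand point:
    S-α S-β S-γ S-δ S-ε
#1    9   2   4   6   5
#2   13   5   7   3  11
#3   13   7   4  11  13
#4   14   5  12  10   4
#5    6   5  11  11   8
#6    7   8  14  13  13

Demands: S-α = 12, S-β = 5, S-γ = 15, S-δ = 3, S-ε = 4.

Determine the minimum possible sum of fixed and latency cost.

Open {#1, #5}: assign each demand point to its cheapest open site.
  S-α→#5 12×6=72, S-β→#1 5×2=10, S-γ→#1 15×4=60, S-δ→#1 3×6=18, S-ε→#1 4×5=20
  latency cost 180, fixed 40 → total 220.
Compare {#1, #2, #5}: latency cost 171 + fixed 52 = 223.
Compare {#1, #4, #5}: latency cost 176 + fixed 54 = 230.
Compare {#1, #2, #4, #5}: latency cost 167 + fixed 66 = 233.
All other subsets cost ≥ 223. Minimum total cost: 220.

220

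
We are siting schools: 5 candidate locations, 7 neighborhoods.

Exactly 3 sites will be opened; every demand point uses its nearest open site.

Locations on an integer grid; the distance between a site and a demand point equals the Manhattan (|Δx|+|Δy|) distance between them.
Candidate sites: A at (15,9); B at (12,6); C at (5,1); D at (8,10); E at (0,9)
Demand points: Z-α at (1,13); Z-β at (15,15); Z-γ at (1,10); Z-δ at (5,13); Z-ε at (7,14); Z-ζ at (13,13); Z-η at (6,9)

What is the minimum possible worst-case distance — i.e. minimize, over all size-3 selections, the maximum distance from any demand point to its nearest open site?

Open {A, D, E}.
  Farthest demand point is Z-β at distance 6 (to A); all others are ≤ 6.
With {A, B, D} the worst case is 10.
With {A, C, D} the worst case is 10.
No size-3 selection achieves below 6.

6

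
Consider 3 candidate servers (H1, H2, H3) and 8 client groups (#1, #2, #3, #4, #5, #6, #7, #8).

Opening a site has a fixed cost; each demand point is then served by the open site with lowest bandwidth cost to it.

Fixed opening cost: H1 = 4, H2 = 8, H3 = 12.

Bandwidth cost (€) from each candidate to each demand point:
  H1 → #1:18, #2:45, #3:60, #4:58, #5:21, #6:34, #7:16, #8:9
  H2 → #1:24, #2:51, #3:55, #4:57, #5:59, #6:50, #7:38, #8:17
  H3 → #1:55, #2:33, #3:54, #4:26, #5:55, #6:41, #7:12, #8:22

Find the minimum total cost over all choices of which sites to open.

Open {H1, H3}: assign each demand point to its cheapest open site.
  #1→H1 18, #2→H3 33, #3→H3 54, #4→H3 26, #5→H1 21, #6→H1 34, #7→H3 12, #8→H1 9
  bandwidth cost 207, fixed 16 → total 223.
Compare {H1, H2, H3}: bandwidth cost 207 + fixed 24 = 231.
Compare {H1}: bandwidth cost 261 + fixed 4 = 265.
Compare {H1, H2}: bandwidth cost 255 + fixed 12 = 267.
All other subsets cost ≥ 231. Minimum total cost: 223.

223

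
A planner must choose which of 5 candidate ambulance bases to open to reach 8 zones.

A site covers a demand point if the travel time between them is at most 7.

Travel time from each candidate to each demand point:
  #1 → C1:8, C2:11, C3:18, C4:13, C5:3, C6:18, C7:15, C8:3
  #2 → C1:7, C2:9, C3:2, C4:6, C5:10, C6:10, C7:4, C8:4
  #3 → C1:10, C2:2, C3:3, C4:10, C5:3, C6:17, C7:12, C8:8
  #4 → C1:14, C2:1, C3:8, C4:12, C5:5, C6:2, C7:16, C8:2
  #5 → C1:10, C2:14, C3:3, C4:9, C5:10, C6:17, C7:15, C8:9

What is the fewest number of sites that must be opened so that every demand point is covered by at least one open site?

Coverage sets (demand points within 7 of each site):
  #1: {C5, C8}
  #2: {C1, C3, C4, C7, C8}
  #3: {C2, C3, C5}
  #4: {C2, C5, C6, C8}
  #5: {C3}
No single site covers all 8 demand points.
But {#2, #4} covers everything, so the minimum is 2.

2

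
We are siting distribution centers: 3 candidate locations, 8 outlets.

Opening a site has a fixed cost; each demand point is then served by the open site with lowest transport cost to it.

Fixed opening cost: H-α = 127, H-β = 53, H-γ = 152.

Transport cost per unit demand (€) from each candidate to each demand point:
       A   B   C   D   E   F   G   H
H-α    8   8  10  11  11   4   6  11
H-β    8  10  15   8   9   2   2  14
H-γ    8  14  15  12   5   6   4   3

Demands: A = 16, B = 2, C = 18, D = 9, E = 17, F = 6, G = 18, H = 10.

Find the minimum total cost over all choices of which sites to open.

858

Open {H-β, H-γ}: assign each demand point to its cheapest open site.
  A→H-β 16×8=128, B→H-β 2×10=20, C→H-β 18×15=270, D→H-β 9×8=72, E→H-γ 17×5=85, F→H-β 6×2=12, G→H-β 18×2=36, H→H-γ 10×3=30
  transport cost 653, fixed 205 → total 858.
Compare {H-β}: transport cost 831 + fixed 53 = 884.
Compare {H-α, H-β}: transport cost 707 + fixed 180 = 887.
Compare {H-α, H-β, H-γ}: transport cost 559 + fixed 332 = 891.
All other subsets cost ≥ 884. Minimum total cost: 858.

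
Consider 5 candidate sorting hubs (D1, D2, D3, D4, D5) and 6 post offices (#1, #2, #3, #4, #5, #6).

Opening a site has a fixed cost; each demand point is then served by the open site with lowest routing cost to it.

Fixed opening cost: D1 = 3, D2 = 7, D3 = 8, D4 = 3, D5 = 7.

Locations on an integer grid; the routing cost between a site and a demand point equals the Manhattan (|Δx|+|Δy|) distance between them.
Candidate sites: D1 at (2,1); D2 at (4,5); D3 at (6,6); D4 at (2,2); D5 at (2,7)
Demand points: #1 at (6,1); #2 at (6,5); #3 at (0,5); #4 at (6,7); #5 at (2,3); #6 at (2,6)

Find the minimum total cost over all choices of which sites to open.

28

Open {D3, D4}: assign each demand point to its cheapest open site.
  #1→D3 5, #2→D3 1, #3→D4 5, #4→D3 1, #5→D4 1, #6→D3 4
  routing cost 17, fixed 11 → total 28.
Compare {D1, D2}: routing cost 19 + fixed 10 = 29.
Compare {D1, D3}: routing cost 18 + fixed 11 = 29.
Compare {D2, D4}: routing cost 19 + fixed 10 = 29.
All other subsets cost ≥ 29. Minimum total cost: 28.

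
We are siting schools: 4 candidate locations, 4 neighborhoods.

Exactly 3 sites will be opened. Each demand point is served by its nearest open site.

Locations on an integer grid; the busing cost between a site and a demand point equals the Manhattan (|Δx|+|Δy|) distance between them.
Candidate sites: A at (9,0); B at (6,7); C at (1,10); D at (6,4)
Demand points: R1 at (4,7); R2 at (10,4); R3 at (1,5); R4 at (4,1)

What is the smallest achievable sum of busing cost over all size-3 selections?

16

Open {B, C, D}.
  R1→B 2, R2→D 4, R3→C 5, R4→D 5  ⇒ total 16.
Compare {A, B, D}: total 17.
Compare {A, B, C}: total 18.
No size-3 selection does better; minimum is 16.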